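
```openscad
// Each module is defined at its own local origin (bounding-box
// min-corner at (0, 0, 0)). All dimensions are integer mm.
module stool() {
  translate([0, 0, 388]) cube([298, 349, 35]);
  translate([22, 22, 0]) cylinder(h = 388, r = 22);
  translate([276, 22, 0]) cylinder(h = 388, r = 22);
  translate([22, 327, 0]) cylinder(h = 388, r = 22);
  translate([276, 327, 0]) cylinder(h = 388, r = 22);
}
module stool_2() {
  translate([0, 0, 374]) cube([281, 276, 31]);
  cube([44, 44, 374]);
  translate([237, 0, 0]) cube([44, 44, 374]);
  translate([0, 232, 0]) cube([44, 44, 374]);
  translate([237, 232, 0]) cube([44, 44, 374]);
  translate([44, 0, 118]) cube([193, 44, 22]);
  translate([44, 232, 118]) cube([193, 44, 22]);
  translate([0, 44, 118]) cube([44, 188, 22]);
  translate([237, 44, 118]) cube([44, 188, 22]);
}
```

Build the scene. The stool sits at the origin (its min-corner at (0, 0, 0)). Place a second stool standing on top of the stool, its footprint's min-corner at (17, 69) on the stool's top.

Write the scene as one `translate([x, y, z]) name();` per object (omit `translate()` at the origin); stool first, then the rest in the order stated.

stool();
translate([17, 69, 423]) stool_2();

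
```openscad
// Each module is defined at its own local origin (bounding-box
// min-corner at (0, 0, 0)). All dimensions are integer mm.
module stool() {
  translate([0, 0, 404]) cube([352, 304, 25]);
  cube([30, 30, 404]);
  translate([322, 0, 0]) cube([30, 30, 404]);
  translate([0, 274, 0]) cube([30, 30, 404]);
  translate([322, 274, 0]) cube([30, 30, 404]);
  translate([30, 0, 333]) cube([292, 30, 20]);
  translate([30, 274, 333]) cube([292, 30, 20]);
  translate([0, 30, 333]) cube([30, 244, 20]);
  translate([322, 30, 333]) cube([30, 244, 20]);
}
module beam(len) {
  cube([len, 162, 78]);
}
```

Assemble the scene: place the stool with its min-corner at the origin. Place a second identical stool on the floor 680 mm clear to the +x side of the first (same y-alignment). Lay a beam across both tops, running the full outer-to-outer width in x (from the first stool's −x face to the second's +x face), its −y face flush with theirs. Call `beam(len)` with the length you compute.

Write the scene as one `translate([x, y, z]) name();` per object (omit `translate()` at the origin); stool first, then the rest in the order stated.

stool();
translate([1032, 0, 0]) stool();
translate([0, 0, 429]) beam(1384);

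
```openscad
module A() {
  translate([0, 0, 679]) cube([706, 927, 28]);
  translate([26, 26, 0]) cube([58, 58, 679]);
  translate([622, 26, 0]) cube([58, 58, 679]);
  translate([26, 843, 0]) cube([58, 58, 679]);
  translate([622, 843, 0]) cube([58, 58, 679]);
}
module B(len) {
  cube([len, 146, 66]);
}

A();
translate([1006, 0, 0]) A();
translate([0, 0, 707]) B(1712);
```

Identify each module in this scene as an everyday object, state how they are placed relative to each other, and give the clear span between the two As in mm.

Second table starts at x = 1006; first ends at x = 706; clear span = 1006 − 706 = 300 mm.

A is a table. B is a beam. A beam spans the tops of two tables. The clear span between the two tables is 300 mm.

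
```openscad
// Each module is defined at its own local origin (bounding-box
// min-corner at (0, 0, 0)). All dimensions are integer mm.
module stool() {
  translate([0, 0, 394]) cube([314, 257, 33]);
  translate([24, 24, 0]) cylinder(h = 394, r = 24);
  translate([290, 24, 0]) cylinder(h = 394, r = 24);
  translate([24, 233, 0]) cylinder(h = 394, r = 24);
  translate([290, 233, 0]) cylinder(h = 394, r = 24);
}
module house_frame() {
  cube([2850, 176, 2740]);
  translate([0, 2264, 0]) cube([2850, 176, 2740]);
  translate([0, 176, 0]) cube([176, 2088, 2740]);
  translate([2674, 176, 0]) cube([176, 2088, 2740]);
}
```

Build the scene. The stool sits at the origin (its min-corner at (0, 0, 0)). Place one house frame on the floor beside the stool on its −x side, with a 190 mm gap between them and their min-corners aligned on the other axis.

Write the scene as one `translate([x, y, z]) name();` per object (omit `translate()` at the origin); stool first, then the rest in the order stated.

stool();
translate([-3040, 0, 0]) house_frame();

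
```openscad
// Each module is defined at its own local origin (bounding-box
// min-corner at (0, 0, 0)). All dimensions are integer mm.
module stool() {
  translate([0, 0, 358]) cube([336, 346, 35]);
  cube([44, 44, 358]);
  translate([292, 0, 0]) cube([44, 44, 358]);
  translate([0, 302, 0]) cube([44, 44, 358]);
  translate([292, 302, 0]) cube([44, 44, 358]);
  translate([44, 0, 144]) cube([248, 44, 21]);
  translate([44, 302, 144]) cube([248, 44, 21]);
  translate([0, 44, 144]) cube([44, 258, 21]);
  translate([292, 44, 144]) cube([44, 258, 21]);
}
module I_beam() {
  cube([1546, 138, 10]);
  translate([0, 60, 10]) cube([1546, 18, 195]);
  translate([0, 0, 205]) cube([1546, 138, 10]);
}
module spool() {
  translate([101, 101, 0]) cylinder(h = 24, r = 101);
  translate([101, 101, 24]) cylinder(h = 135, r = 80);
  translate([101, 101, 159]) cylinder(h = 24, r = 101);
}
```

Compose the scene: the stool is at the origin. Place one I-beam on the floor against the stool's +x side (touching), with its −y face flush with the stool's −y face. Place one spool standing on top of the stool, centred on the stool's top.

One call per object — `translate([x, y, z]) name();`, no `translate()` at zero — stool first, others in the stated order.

stool();
translate([336, 0, 0]) I_beam();
translate([67, 72, 393]) spool();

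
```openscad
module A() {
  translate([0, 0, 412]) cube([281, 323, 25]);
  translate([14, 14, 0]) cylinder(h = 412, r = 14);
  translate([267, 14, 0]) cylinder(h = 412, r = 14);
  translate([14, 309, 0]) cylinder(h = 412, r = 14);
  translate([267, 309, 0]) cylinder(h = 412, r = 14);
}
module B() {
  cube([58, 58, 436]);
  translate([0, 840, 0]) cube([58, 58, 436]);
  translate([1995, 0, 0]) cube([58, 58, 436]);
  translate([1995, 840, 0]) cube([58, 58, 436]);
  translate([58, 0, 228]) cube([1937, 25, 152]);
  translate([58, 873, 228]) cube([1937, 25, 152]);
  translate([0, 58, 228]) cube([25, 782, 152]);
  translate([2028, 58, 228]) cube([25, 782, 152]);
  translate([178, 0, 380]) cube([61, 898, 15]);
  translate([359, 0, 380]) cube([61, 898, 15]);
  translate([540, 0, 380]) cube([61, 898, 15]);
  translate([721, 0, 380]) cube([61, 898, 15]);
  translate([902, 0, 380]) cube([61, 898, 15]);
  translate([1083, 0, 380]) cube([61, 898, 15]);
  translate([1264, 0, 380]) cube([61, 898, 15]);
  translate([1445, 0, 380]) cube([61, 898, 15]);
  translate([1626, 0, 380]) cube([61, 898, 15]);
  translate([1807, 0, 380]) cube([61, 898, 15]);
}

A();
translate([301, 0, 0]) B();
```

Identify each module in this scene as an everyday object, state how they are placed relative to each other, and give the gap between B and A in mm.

The bed frame's nearest face is 20 mm from the stool's +x face.

A is a stool. B is a bed frame. The bed frame is on the floor beside the stool on its +x side. The gap between the bed frame and the stool is 20 mm.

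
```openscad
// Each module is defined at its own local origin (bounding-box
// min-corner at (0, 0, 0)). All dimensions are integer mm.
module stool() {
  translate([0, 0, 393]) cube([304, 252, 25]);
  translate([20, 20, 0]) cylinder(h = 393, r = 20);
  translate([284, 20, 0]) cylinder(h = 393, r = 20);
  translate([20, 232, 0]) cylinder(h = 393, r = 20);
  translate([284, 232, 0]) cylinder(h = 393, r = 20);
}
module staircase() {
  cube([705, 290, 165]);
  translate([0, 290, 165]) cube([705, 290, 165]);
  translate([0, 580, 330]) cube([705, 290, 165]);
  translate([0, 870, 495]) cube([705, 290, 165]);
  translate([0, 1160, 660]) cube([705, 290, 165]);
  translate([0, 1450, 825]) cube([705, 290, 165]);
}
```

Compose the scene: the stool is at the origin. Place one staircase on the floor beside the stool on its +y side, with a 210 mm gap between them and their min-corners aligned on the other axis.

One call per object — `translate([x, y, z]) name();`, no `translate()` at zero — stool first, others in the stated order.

stool();
translate([0, 462, 0]) staircase();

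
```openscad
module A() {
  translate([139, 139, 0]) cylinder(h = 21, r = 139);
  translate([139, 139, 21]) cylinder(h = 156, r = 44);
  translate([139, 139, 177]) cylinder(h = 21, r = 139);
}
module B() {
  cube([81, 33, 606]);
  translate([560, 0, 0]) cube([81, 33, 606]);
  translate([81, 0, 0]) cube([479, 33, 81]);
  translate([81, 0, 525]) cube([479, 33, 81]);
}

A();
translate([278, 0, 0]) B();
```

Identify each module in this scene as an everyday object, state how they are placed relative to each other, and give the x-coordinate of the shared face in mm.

The spool's +x face and the picture frame's −x face are both at x = 278 mm.

A is a spool. B is a picture frame. The picture frame is against the spool's +x side, with their −y faces flush. The x-coordinate of the shared face is 278 mm.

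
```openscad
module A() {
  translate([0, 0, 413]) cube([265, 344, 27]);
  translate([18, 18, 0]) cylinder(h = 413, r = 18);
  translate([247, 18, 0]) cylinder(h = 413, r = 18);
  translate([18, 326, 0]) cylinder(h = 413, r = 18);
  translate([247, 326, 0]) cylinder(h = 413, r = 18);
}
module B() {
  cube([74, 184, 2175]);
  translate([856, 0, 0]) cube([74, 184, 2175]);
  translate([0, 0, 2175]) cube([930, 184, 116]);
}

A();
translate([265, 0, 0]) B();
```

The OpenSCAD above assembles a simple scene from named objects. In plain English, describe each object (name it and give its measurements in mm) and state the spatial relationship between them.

A is a four-legged stool. The seat is 265×344 mm, 27 mm thick, top at z = 440 mm. It stands on four round legs, each 36 mm in diameter, from z = 0 to the seat underside, each leg's axis is inset half a diameter from the nearest pair of seat edges (so the leg's bounding box is flush with the corner).

B is a door frame. The clear opening is 782 mm wide and 2175 mm high. Two 74 mm wide jambs, 184 mm deep, stand either side of the opening from the floor to the top of the opening. A 116 mm thick head sits across the top of both jambs, spanning the full outside width of the frame.

The door frame is against the stool's +x side, with their −y faces flush.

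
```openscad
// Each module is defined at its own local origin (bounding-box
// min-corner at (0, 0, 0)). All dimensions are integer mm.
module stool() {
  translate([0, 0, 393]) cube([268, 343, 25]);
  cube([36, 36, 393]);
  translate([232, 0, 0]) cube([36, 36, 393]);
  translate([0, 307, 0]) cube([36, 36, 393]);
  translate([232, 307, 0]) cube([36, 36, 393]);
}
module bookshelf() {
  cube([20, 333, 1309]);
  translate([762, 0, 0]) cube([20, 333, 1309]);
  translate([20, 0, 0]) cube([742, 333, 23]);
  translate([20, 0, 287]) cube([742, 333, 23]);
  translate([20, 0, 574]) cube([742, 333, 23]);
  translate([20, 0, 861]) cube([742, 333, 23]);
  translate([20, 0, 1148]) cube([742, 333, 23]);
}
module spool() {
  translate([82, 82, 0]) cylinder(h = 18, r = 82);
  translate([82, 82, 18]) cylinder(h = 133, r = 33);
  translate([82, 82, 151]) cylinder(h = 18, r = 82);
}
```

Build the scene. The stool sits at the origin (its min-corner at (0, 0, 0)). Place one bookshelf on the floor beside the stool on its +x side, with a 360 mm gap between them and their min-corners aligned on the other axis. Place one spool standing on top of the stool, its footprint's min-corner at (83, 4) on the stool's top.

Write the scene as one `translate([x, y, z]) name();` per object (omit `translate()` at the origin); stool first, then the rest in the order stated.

stool();
translate([628, 0, 0]) bookshelf();
translate([83, 4, 418]) spool();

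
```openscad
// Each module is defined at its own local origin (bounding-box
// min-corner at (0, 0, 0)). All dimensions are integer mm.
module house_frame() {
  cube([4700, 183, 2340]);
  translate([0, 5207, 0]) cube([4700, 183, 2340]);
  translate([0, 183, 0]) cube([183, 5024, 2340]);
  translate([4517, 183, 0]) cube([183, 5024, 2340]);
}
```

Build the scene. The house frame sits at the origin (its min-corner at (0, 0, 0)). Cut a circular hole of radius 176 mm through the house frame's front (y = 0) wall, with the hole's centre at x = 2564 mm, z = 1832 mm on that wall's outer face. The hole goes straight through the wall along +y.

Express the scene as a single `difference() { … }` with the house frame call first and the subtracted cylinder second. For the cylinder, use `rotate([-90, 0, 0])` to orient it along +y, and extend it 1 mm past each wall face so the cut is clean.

difference() {
  house_frame();
  translate([2564, -1, 1832]) rotate([-90, 0, 0]) cylinder(h = 185, r = 176);
}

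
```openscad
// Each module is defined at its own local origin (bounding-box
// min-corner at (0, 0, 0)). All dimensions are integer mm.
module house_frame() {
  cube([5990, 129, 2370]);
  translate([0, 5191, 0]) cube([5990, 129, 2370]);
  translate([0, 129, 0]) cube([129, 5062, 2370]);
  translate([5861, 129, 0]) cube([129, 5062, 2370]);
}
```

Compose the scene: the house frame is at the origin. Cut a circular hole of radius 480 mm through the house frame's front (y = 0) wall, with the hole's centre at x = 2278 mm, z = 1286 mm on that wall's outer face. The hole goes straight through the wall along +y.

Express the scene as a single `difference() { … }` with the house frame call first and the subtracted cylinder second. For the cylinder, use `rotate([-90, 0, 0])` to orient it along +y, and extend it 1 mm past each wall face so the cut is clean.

difference() {
  house_frame();
  translate([2278, -1, 1286]) rotate([-90, 0, 0]) cylinder(h = 131, r = 480);
}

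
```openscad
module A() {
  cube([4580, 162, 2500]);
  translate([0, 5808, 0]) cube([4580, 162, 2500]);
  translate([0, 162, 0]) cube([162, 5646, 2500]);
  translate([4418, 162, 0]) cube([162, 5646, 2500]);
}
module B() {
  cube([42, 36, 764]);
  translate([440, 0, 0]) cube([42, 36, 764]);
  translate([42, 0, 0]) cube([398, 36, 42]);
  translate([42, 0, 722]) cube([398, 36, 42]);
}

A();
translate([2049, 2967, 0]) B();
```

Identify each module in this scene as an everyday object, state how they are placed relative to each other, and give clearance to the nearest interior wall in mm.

A is a house frame. B is a picture frame. The picture frame sits inside the house frame, centred. The clearance to the nearest interior wall is 1887 mm.

Clearances: x = 1887, y = 2805; minimum 1887 mm.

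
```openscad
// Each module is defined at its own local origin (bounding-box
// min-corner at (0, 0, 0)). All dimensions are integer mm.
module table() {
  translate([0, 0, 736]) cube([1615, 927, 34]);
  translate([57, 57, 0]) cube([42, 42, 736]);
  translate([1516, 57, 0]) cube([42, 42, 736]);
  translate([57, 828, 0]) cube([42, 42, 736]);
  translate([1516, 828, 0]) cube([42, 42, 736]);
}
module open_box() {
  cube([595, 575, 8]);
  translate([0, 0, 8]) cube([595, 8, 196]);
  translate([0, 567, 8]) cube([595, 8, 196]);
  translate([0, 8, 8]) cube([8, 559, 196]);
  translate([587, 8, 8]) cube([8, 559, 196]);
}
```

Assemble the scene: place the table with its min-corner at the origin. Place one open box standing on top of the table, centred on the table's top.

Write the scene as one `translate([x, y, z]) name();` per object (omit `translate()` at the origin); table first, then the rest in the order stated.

table();
translate([510, 176, 770]) open_box();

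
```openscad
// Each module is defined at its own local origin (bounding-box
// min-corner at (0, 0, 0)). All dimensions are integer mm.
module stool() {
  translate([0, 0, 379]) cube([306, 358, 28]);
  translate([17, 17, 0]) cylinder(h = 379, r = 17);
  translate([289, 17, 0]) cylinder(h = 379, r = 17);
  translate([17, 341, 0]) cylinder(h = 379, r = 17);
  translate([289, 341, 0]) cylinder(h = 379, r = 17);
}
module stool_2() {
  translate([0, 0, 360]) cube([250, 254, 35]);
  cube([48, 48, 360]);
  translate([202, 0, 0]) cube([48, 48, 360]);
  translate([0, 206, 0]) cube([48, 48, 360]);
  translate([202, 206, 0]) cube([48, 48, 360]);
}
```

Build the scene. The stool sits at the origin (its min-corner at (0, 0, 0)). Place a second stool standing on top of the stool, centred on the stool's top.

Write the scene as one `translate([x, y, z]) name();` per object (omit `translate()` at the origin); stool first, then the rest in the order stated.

stool();
translate([28, 52, 407]) stool_2();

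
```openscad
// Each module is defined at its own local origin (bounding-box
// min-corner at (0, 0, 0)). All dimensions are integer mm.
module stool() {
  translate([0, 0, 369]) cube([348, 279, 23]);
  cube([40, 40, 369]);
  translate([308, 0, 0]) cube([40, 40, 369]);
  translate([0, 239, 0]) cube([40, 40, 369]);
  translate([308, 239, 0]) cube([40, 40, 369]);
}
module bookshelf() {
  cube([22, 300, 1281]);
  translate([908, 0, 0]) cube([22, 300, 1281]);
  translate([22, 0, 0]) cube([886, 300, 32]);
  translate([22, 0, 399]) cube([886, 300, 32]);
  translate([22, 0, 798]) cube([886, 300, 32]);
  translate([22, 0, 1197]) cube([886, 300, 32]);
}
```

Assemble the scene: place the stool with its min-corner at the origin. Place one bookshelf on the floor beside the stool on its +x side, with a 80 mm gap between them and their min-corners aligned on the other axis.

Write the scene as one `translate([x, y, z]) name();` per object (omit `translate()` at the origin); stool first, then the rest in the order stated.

stool();
translate([428, 0, 0]) bookshelf();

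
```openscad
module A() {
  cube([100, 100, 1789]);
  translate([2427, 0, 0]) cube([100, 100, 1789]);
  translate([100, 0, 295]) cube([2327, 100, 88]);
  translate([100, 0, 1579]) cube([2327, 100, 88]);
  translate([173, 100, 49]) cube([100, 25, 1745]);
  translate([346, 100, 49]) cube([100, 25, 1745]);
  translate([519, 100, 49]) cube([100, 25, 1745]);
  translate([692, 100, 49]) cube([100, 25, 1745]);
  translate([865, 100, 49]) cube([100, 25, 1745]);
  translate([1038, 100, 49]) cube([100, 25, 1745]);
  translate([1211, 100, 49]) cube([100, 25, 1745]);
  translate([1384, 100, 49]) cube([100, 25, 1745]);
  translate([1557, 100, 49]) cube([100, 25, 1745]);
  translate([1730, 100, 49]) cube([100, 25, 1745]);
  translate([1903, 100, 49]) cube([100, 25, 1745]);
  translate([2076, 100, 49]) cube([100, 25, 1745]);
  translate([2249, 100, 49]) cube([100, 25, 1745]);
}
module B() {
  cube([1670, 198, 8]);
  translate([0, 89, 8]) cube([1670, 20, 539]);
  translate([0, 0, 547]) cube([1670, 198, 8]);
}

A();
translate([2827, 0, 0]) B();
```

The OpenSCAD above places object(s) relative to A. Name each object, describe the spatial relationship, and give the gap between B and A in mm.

A is a fence section. B is an I-beam. The I-beam is on the floor beside the fence section on its +x side. The gap between the I-beam and the fence section is 300 mm.

The I-beam's nearest face is 300 mm from the fence section's +x face.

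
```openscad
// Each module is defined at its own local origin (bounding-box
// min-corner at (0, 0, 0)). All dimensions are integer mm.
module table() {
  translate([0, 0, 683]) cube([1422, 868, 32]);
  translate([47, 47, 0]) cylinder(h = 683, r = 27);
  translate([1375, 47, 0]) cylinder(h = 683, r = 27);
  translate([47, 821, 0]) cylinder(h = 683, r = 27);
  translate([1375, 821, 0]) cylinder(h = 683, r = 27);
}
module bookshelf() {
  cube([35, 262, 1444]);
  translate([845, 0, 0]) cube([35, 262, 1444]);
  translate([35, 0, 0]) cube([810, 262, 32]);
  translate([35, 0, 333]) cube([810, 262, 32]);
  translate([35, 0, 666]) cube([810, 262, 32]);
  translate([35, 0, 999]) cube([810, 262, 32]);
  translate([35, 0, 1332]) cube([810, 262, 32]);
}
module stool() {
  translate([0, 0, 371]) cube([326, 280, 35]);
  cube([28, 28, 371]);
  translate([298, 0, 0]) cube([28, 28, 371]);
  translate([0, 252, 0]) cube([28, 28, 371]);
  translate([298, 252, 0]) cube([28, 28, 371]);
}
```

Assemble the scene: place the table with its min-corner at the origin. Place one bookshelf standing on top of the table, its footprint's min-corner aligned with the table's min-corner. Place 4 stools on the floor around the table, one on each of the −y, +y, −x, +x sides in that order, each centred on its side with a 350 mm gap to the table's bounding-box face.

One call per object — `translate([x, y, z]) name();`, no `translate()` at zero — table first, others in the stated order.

table();
translate([0, 0, 715]) bookshelf();
translate([548, -630, 0]) stool();
translate([548, 1218, 0]) stool();
translate([-676, 294, 0]) stool();
translate([1772, 294, 0]) stool();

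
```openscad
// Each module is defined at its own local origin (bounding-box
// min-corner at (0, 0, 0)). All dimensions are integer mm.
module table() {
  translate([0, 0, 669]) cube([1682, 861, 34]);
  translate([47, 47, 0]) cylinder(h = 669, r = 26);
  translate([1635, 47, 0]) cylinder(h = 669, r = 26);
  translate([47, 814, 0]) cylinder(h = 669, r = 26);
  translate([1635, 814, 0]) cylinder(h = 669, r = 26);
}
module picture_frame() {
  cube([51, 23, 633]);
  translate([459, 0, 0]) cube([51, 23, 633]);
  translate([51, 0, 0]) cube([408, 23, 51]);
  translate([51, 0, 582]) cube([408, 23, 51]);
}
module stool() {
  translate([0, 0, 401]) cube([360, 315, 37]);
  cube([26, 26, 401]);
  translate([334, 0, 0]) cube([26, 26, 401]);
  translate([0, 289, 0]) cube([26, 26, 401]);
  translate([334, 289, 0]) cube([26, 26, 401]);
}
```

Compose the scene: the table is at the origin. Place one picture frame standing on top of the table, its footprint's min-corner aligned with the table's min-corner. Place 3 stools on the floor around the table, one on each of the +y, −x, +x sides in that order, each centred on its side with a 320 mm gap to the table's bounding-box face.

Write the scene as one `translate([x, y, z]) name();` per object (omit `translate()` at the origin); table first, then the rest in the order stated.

table();
translate([0, 0, 703]) picture_frame();
translate([661, 1181, 0]) stool();
translate([-680, 273, 0]) stool();
translate([2002, 273, 0]) stool();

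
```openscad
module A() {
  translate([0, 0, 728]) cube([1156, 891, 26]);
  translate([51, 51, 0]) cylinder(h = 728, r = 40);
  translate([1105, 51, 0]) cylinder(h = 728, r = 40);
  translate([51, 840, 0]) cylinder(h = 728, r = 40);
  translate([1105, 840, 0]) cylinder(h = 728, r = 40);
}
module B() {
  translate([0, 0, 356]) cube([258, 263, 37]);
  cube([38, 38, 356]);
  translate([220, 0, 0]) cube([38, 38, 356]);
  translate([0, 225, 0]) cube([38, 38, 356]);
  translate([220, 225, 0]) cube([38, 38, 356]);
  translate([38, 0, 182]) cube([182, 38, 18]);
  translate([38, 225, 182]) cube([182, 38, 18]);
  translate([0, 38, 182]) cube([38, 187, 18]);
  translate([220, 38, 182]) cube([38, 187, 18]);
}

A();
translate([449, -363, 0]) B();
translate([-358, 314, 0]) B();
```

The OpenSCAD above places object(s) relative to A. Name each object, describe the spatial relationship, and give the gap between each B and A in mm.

A is a table. B is a stool. Two stools sit around the table at the −y, −x sides. The gap between each stool and the table is 100 mm.

Each stool's nearest face is 100 mm from the table's bounding box.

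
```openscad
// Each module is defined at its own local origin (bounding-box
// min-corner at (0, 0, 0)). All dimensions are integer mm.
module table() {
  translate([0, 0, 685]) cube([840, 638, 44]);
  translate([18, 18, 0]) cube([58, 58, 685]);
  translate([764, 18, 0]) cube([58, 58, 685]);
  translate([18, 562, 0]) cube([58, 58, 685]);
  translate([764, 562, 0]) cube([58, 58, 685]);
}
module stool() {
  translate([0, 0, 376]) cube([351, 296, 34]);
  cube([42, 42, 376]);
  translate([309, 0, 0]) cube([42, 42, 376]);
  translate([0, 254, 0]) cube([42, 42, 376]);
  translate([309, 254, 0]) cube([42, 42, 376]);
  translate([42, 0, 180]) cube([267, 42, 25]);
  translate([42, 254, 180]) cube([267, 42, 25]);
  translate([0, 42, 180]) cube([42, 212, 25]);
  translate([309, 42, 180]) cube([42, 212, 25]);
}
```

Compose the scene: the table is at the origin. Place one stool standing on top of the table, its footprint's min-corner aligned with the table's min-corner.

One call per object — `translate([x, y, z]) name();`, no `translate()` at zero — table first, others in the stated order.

table();
translate([0, 0, 729]) stool();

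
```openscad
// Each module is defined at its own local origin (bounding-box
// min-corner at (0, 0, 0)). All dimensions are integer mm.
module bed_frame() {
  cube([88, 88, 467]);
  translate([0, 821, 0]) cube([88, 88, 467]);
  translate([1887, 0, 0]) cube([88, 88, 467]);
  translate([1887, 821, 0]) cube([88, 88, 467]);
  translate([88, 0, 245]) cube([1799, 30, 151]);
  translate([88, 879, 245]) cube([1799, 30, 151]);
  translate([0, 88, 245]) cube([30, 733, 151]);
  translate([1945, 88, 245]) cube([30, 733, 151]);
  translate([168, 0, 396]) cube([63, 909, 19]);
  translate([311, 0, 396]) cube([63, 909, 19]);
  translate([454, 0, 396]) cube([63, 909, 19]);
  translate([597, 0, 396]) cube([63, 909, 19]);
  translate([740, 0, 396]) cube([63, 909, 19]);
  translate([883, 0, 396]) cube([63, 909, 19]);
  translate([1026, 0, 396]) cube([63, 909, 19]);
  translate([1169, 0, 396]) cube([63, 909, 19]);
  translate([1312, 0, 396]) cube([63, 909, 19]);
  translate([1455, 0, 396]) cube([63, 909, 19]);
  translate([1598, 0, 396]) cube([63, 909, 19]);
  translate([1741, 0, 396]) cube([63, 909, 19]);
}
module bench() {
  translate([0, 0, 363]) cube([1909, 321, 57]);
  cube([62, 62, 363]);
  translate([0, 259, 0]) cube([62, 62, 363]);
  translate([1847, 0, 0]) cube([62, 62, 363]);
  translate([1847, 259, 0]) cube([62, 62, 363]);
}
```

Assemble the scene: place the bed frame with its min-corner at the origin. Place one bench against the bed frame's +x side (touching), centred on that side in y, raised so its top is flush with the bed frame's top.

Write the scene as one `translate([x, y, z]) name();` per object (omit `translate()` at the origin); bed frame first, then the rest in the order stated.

bed_frame();
translate([1975, 294, 47]) bench();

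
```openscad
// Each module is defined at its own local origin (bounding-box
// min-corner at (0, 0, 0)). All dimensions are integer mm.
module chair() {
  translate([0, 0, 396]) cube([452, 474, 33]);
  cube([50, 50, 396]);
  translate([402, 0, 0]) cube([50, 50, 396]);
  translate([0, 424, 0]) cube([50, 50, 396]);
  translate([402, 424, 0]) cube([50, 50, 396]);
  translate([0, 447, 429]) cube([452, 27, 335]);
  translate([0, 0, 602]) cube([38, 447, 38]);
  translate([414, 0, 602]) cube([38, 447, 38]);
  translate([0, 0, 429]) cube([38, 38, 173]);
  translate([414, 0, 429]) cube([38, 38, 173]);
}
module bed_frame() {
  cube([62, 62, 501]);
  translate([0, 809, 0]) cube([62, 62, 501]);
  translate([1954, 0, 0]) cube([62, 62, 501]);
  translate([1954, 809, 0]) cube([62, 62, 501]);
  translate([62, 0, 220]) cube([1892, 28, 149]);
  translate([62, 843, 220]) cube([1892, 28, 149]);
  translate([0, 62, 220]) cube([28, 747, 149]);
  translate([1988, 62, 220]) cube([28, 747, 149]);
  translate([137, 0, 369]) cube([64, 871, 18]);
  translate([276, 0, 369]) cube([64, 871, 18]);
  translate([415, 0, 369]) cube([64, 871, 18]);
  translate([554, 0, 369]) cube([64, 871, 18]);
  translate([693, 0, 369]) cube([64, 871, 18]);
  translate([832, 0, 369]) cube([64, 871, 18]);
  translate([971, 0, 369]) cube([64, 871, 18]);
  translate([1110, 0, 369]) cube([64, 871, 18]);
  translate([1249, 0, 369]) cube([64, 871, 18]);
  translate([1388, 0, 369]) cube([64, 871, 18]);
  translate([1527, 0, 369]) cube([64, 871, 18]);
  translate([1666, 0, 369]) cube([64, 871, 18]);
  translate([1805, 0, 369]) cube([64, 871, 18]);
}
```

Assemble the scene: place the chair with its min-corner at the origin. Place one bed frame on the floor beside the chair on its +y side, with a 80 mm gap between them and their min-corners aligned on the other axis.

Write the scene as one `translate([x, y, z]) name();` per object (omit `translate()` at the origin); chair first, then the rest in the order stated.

chair();
translate([0, 554, 0]) bed_frame();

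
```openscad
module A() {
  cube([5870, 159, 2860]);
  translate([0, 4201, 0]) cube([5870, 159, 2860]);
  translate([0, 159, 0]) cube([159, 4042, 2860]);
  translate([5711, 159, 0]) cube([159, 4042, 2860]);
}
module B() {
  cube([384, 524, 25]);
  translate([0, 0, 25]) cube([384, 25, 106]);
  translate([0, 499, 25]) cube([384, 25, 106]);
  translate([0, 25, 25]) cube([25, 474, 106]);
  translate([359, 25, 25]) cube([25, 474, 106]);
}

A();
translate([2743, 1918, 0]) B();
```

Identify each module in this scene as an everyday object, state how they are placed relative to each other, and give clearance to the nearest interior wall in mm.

A is a house frame. B is an open box. The open box sits inside the house frame, centred. The clearance to the nearest interior wall is 1759 mm.

Clearances: x = 2584, y = 1759; minimum 1759 mm.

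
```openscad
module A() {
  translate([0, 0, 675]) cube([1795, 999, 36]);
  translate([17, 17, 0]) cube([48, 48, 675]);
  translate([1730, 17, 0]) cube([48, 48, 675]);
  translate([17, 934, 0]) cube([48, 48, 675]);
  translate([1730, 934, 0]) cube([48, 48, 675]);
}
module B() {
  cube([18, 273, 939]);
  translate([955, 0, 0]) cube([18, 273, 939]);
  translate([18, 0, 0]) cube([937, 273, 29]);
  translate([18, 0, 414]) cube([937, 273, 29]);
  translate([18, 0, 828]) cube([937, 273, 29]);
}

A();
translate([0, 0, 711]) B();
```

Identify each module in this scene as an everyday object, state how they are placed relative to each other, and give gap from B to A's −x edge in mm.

The bookshelf's min-x is at 0; the table's min-x is 0; gap = 0 mm.

A is a table. B is a bookshelf. The bookshelf is on top of the table. The gap from the bookshelf to the table's −x edge is 0 mm.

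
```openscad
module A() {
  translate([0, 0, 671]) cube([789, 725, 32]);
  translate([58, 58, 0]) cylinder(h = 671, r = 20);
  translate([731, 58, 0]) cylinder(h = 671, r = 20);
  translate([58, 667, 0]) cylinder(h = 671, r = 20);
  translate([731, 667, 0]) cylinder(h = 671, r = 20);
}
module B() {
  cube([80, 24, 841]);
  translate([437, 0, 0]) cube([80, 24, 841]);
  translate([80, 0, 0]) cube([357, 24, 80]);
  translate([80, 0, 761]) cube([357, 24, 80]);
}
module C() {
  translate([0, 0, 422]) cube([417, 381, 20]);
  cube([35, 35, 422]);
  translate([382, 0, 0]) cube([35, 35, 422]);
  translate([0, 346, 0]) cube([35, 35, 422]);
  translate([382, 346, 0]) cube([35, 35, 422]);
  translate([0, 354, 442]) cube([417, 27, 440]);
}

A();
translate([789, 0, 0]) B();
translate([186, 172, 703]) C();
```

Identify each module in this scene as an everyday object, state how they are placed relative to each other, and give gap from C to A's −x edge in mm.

A is a table. B is a picture frame. C is a chair. The picture frame is against the table's +x side, with their −y faces flush. The chair is on top of the table, centred. The gap from the chair to the table's −x edge is 186 mm.

The chair's min-x is at 186; the table's min-x is 0; gap = 186 mm.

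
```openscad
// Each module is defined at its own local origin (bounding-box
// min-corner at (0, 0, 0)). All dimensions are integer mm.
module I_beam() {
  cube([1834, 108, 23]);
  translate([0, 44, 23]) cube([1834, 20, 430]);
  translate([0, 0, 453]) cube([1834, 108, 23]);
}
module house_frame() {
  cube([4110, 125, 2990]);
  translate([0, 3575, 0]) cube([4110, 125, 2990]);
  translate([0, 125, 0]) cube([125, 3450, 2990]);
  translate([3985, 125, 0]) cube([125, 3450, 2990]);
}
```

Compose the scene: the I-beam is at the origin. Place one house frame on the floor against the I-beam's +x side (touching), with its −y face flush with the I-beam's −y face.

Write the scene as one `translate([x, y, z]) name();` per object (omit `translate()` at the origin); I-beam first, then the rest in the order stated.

I_beam();
translate([1834, 0, 0]) house_frame();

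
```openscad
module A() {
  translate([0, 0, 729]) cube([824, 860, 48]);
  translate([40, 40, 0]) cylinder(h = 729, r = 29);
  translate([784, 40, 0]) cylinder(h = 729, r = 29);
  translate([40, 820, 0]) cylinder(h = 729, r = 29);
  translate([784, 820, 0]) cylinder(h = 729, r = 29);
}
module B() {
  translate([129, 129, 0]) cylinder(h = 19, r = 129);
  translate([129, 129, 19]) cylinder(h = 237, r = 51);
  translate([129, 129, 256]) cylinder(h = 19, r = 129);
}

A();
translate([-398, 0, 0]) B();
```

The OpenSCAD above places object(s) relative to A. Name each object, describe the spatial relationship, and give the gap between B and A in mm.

A is a table. B is a spool. The spool is on the floor beside the table on its −x side. The gap between the spool and the table is 140 mm.

The spool's nearest face is 140 mm from the table's −x face.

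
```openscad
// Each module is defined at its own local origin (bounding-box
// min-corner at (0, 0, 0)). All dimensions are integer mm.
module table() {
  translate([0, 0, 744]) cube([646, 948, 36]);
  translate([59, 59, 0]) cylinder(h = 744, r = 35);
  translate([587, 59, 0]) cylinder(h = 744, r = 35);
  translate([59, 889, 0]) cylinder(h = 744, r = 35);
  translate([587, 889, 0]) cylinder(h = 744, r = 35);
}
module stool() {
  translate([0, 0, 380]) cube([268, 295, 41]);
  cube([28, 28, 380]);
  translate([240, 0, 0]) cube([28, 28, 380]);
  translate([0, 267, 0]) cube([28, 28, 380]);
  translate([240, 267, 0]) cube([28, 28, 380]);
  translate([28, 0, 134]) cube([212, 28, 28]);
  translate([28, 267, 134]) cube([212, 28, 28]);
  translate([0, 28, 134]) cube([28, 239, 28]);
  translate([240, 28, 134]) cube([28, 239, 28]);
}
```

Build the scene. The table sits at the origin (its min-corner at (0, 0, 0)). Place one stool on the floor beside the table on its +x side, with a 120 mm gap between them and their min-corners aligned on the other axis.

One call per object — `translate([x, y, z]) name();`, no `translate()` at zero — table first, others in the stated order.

table();
translate([766, 0, 0]) stool();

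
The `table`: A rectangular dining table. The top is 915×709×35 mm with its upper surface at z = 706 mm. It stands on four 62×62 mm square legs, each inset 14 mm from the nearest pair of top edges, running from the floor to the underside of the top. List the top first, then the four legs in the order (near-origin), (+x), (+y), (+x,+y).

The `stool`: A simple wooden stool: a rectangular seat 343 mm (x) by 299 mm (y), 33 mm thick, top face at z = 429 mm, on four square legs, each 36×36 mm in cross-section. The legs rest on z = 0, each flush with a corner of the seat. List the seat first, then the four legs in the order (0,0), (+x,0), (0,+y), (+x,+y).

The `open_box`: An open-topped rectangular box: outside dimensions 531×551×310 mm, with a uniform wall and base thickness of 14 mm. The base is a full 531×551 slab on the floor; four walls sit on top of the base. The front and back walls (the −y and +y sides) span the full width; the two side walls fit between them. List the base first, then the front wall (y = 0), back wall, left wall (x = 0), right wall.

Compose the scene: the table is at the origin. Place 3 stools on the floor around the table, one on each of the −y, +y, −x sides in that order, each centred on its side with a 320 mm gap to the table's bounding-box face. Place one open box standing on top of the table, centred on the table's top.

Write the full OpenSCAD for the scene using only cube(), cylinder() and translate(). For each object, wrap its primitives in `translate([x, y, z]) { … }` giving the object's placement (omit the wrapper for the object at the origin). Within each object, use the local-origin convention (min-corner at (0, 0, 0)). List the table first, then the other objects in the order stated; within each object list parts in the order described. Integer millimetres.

translate([0, 0, 671]) cube([915, 709, 35]);
translate([14, 14, 0]) cube([62, 62, 671]);
translate([839, 14, 0]) cube([62, 62, 671]);
translate([14, 633, 0]) cube([62, 62, 671]);
translate([839, 633, 0]) cube([62, 62, 671]);
translate([286, -619, 0]) {
  translate([0, 0, 396]) cube([343, 299, 33]);
  cube([36, 36, 396]);
  translate([307, 0, 0]) cube([36, 36, 396]);
  translate([0, 263, 0]) cube([36, 36, 396]);
  translate([307, 263, 0]) cube([36, 36, 396]);
}
translate([286, 1029, 0]) {
  translate([0, 0, 396]) cube([343, 299, 33]);
  cube([36, 36, 396]);
  translate([307, 0, 0]) cube([36, 36, 396]);
  translate([0, 263, 0]) cube([36, 36, 396]);
  translate([307, 263, 0]) cube([36, 36, 396]);
}
translate([-663, 205, 0]) {
  translate([0, 0, 396]) cube([343, 299, 33]);
  cube([36, 36, 396]);
  translate([307, 0, 0]) cube([36, 36, 396]);
  translate([0, 263, 0]) cube([36, 36, 396]);
  translate([307, 263, 0]) cube([36, 36, 396]);
}
translate([192, 79, 706]) {
  cube([531, 551, 14]);
  translate([0, 0, 14]) cube([531, 14, 296]);
  translate([0, 537, 14]) cube([531, 14, 296]);
  translate([0, 14, 14]) cube([14, 523, 296]);
  translate([517, 14, 14]) cube([14, 523, 296]);
}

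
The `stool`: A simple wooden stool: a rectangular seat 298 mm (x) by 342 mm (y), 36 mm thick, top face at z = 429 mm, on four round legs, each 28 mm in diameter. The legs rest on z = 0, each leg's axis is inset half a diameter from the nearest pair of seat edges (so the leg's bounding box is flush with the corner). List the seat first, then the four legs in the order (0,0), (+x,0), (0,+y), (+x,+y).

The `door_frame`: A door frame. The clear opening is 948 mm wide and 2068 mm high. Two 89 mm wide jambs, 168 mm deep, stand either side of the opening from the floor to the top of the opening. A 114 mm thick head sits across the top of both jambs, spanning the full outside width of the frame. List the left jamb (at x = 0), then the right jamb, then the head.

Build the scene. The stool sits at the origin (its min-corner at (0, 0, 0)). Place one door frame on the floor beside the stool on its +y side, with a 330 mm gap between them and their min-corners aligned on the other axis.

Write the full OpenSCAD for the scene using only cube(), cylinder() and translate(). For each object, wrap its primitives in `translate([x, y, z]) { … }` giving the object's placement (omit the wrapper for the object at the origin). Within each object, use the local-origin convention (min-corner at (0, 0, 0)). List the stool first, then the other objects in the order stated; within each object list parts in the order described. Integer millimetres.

translate([0, 0, 393]) cube([298, 342, 36]);
translate([14, 14, 0]) cylinder(h = 393, r = 14);
translate([284, 14, 0]) cylinder(h = 393, r = 14);
translate([14, 328, 0]) cylinder(h = 393, r = 14);
translate([284, 328, 0]) cylinder(h = 393, r = 14);
translate([0, 672, 0]) {
  cube([89, 168, 2068]);
  translate([1037, 0, 0]) cube([89, 168, 2068]);
  translate([0, 0, 2068]) cube([1126, 168, 114]);
}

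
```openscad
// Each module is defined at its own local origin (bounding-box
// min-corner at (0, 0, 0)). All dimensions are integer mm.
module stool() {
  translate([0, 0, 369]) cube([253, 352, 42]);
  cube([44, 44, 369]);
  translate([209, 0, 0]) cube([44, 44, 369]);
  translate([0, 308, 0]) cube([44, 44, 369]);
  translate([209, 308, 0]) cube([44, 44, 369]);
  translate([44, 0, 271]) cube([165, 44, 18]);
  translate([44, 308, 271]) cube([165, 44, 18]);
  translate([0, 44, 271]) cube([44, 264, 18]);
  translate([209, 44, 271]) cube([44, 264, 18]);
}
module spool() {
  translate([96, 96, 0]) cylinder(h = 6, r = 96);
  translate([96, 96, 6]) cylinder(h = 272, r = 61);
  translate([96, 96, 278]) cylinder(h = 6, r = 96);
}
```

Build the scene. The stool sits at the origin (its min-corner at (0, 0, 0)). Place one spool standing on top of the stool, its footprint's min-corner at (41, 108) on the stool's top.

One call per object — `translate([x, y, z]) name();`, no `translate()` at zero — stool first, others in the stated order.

stool();
translate([41, 108, 411]) spool();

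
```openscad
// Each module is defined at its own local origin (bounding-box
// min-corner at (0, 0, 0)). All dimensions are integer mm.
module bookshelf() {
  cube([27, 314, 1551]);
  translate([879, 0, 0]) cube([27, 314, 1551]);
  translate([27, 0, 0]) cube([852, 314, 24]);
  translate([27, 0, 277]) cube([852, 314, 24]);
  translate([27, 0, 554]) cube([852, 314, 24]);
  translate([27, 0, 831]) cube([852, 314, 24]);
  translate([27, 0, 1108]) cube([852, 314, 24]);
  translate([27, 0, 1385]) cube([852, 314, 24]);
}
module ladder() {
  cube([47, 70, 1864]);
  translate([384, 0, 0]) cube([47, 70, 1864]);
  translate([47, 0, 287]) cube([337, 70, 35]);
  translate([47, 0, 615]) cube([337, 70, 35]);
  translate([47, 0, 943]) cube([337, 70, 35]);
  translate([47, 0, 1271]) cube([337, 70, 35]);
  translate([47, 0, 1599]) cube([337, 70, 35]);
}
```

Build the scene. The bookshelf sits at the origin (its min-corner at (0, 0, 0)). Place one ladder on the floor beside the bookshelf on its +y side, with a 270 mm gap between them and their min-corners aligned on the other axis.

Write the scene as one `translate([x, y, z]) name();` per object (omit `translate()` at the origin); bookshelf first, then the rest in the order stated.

bookshelf();
translate([0, 584, 0]) ladder();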